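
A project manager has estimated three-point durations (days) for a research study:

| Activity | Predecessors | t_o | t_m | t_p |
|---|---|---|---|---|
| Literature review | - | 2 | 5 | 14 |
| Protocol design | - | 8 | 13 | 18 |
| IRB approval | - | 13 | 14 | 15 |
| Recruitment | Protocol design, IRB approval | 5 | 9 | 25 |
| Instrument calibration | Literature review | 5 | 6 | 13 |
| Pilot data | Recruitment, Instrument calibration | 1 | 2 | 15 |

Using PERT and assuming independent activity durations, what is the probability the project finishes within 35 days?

0.929

te_Literature review = (2 + 4·5 + 14)/6 = 36/6 = 6; σ²_Literature review = ((14−2)/6)² = 4.000
te_Protocol design = (8 + 4·13 + 18)/6 = 78/6 = 13; σ²_Protocol design = ((18−8)/6)² = 2.778
te_IRB approval = (13 + 4·14 + 15)/6 = 84/6 = 14; σ²_IRB approval = ((15−13)/6)² = 0.111
te_Recruitment = (5 + 4·9 + 25)/6 = 66/6 = 11; σ²_Recruitment = ((25−5)/6)² = 11.111
te_Instrument calibration = (5 + 4·6 + 13)/6 = 42/6 = 7; σ²_Instrument calibration = ((13−5)/6)² = 1.778
te_Pilot data = (1 + 4·2 + 15)/6 = 24/6 = 4; σ²_Pilot data = ((15−1)/6)² = 5.444

Forward pass:
ES_Literature review = 0; EF_Literature review = 6
ES_Protocol design = 0; EF_Protocol design = 13
ES_IRB approval = 0; EF_IRB approval = 14
ES_Recruitment = max(EF_Protocol design=13, EF_IRB approval=14) = 14; EF_Recruitment = 14+11 = 25
ES_Instrument calibration = 6; EF_Instrument calibration = 6+7 = 13
ES_Pilot data = max(EF_Recruitment=25, EF_Instrument calibration=13) = 25; EF_Pilot data = 25+4 = 29
Expected project duration μ = 29 days. Critical path: IRB approval → Recruitment → Pilot data.

Variance along critical path = 0.111 + 11.111 + 5.444 = 16.667; σ = √16.667 = 4.082 days.
Z = (35 − 29) / 4.082 = 1.470
P(T ≤ 35) = Φ(1.470) ≈ 0.929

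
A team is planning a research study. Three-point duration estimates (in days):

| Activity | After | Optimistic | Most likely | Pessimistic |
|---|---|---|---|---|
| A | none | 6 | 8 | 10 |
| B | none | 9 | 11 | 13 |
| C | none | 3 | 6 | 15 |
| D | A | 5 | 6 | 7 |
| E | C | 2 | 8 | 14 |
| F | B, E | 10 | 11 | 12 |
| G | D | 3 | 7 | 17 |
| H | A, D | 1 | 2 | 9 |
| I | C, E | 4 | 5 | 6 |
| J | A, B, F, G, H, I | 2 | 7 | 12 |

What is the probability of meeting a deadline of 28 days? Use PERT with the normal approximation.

0.065

te_A = (6 + 4·8 + 10)/6 = 48/6 = 8; σ²_A = ((10−6)/6)² = 0.444
te_B = (9 + 4·11 + 13)/6 = 66/6 = 11; σ²_B = ((13−9)/6)² = 0.444
te_C = (3 + 4·6 + 15)/6 = 42/6 = 7; σ²_C = ((15−3)/6)² = 4.000
te_D = (5 + 4·6 + 7)/6 = 36/6 = 6; σ²_D = ((7−5)/6)² = 0.111
te_E = (2 + 4·8 + 14)/6 = 48/6 = 8; σ²_E = ((14−2)/6)² = 4.000
te_F = (10 + 4·11 + 12)/6 = 66/6 = 11; σ²_F = ((12−10)/6)² = 0.111
te_G = (3 + 4·7 + 17)/6 = 48/6 = 8; σ²_G = ((17−3)/6)² = 5.444
te_H = (1 + 4·2 + 9)/6 = 18/6 = 3; σ²_H = ((9−1)/6)² = 1.778
te_I = (4 + 4·5 + 6)/6 = 30/6 = 5; σ²_I = ((6−4)/6)² = 0.111
te_J = (2 + 4·7 + 12)/6 = 42/6 = 7; σ²_J = ((12−2)/6)² = 2.778

Forward pass:
ES_A = 0; EF_A = 8
ES_B = 0; EF_B = 11
ES_C = 0; EF_C = 7
ES_D = 8; EF_D = 8+6 = 14
ES_E = 7; EF_E = 7+8 = 15
ES_F = max(EF_B=11, EF_E=15) = 15; EF_F = 15+11 = 26
ES_G = 14; EF_G = 14+8 = 22
ES_H = max(EF_A=8, EF_D=14) = 14; EF_H = 14+3 = 17
ES_I = max(EF_C=7, EF_E=15) = 15; EF_I = 15+5 = 20
ES_J = max(EF_A=8, EF_B=11, EF_F=26, EF_G=22, EF_H=17, EF_I=20) = 26; EF_J = 26+7 = 33
Expected project duration μ = 33 days. Critical path: C → E → F → J.

Variance along critical path = 4.000 + 4.000 + 0.111 + 2.778 = 10.889; σ = √10.889 = 3.300 days.
Z = (28 − 33) / 3.300 = -1.515
P(T ≤ 28) = Φ(-1.515) ≈ 0.065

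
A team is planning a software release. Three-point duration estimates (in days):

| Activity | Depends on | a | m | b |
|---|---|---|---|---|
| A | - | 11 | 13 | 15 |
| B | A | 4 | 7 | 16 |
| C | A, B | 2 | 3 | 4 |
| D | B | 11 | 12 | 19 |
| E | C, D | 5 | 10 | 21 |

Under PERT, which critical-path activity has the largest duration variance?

te_A = (11 + 4·13 + 15)/6 = 78/6 = 13; σ²_A = ((15−11)/6)² = 0.444
te_B = (4 + 4·7 + 16)/6 = 48/6 = 8; σ²_B = ((16−4)/6)² = 4.000
te_C = (2 + 4·3 + 4)/6 = 18/6 = 3; σ²_C = ((4−2)/6)² = 0.111
te_D = (11 + 4·12 + 19)/6 = 78/6 = 13; σ²_D = ((19−11)/6)² = 1.778
te_E = (5 + 4·10 + 21)/6 = 66/6 = 11; σ²_E = ((21−5)/6)² = 7.111

Forward pass:
ES_A = 0; EF_A = 13
ES_B = 13; EF_B = 13+8 = 21
ES_C = max(EF_A=13, EF_B=21) = 21; EF_C = 21+3 = 24
ES_D = 21; EF_D = 21+13 = 34
ES_E = max(EF_C=24, EF_D=34) = 34; EF_E = 34+11 = 45
Expected project duration μ = 45 days. Critical path: A → B → D → E.

Variances on critical path: σ²_A=0.444, σ²_B=4.000, σ²_D=1.778, σ²_E=7.111.
Largest is σ²_E = 7.111.

E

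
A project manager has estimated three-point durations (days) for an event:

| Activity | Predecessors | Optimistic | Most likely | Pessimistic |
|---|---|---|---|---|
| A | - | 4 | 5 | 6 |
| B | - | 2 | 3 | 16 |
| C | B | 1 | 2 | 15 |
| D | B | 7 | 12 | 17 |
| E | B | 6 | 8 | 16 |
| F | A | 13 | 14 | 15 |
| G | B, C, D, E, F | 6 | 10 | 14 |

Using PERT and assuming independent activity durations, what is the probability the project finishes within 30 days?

0.760

te_A = (4 + 4·5 + 6)/6 = 30/6 = 5; σ²_A = ((6−4)/6)² = 0.111
te_B = (2 + 4·3 + 16)/6 = 30/6 = 5; σ²_B = ((16−2)/6)² = 5.444
te_C = (1 + 4·2 + 15)/6 = 24/6 = 4; σ²_C = ((15−1)/6)² = 5.444
te_D = (7 + 4·12 + 17)/6 = 72/6 = 12; σ²_D = ((17−7)/6)² = 2.778
te_E = (6 + 4·8 + 16)/6 = 54/6 = 9; σ²_E = ((16−6)/6)² = 2.778
te_F = (13 + 4·14 + 15)/6 = 84/6 = 14; σ²_F = ((15−13)/6)² = 0.111
te_G = (6 + 4·10 + 14)/6 = 60/6 = 10; σ²_G = ((14−6)/6)² = 1.778

Forward pass:
ES_A = 0; EF_A = 5
ES_B = 0; EF_B = 5
ES_C = 5; EF_C = 5+4 = 9
ES_D = 5; EF_D = 5+12 = 17
ES_E = 5; EF_E = 5+9 = 14
ES_F = 5; EF_F = 5+14 = 19
ES_G = max(EF_B=5, EF_C=9, EF_D=17, EF_E=14, EF_F=19) = 19; EF_G = 19+10 = 29
Expected project duration μ = 29 days. Critical path: A → F → G.

Variance along critical path = 0.111 + 0.111 + 1.778 = 2.000; σ = √2.000 = 1.414 days.
Z = (30 − 29) / 1.414 = 0.707
P(T ≤ 30) = Φ(0.707) ≈ 0.760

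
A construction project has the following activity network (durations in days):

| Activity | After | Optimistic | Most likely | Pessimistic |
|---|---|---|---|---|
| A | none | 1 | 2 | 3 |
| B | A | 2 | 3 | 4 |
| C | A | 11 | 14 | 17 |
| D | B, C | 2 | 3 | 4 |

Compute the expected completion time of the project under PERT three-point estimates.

19 days

te_A = (1 + 4·2 + 3)/6 = 12/6 = 2
te_B = (2 + 4·3 + 4)/6 = 18/6 = 3
te_C = (11 + 4·14 + 17)/6 = 84/6 = 14
te_D = (2 + 4·3 + 4)/6 = 18/6 = 3

Forward pass:
ES_A = 0; EF_A = 2
ES_B = 2; EF_B = 2+3 = 5
ES_C = 2; EF_C = 2+14 = 16
ES_D = max(EF_B=5, EF_C=16) = 16; EF_D = 16+3 = 19
Expected project duration μ = 19 days. Critical path: A → C → D.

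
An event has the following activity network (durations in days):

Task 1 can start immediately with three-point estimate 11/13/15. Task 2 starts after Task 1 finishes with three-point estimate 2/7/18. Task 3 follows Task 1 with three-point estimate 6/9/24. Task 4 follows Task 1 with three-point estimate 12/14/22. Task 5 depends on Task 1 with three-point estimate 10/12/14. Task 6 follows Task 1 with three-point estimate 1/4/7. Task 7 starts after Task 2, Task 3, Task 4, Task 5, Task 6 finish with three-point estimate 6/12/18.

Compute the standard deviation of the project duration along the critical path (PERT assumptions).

2.69 days

te_Task 1 = (11 + 4·13 + 15)/6 = 78/6 = 13; σ²_Task 1 = ((15−11)/6)² = 0.444
te_Task 2 = (2 + 4·7 + 18)/6 = 48/6 = 8; σ²_Task 2 = ((18−2)/6)² = 7.111
te_Task 3 = (6 + 4·9 + 24)/6 = 66/6 = 11; σ²_Task 3 = ((24−6)/6)² = 9.000
te_Task 4 = (12 + 4·14 + 22)/6 = 90/6 = 15; σ²_Task 4 = ((22−12)/6)² = 2.778
te_Task 5 = (10 + 4·12 + 14)/6 = 72/6 = 12; σ²_Task 5 = ((14−10)/6)² = 0.444
te_Task 6 = (1 + 4·4 + 7)/6 = 24/6 = 4; σ²_Task 6 = ((7−1)/6)² = 1.000
te_Task 7 = (6 + 4·12 + 18)/6 = 72/6 = 12; σ²_Task 7 = ((18−6)/6)² = 4.000

Forward pass:
ES_Task 1 = 0; EF_Task 1 = 13
ES_Task 2 = 13; EF_Task 2 = 13+8 = 21
ES_Task 3 = 13; EF_Task 3 = 13+11 = 24
ES_Task 4 = 13; EF_Task 4 = 13+15 = 28
ES_Task 5 = 13; EF_Task 5 = 13+12 = 25
ES_Task 6 = 13; EF_Task 6 = 13+4 = 17
ES_Task 7 = max(EF_Task 2=21, EF_Task 3=24, EF_Task 4=28, EF_Task 5=25, EF_Task 6=17) = 28; EF_Task 7 = 28+12 = 40
Expected project duration μ = 40 days. Critical path: Task 1 → Task 4 → Task 7.

Variance along critical path = 0.444 + 2.778 + 4.000 = 7.222
σ = √7.222 = 2.687 days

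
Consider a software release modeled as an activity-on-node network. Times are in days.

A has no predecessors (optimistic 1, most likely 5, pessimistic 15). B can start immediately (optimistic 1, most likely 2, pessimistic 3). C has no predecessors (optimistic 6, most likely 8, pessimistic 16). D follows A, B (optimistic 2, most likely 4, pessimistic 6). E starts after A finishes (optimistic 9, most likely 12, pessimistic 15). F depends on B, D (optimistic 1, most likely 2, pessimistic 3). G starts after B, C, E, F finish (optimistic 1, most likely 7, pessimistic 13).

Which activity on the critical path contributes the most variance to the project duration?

te_A = (1 + 4·5 + 15)/6 = 36/6 = 6; σ²_A = ((15−1)/6)² = 5.444
te_B = (1 + 4·2 + 3)/6 = 12/6 = 2; σ²_B = ((3−1)/6)² = 0.111
te_C = (6 + 4·8 + 16)/6 = 54/6 = 9; σ²_C = ((16−6)/6)² = 2.778
te_D = (2 + 4·4 + 6)/6 = 24/6 = 4; σ²_D = ((6−2)/6)² = 0.444
te_E = (9 + 4·12 + 15)/6 = 72/6 = 12; σ²_E = ((15−9)/6)² = 1.000
te_F = (1 + 4·2 + 3)/6 = 12/6 = 2; σ²_F = ((3−1)/6)² = 0.111
te_G = (1 + 4·7 + 13)/6 = 42/6 = 7; σ²_G = ((13−1)/6)² = 4.000

Forward pass:
ES_A = 0; EF_A = 6
ES_B = 0; EF_B = 2
ES_C = 0; EF_C = 9
ES_D = max(EF_A=6, EF_B=2) = 6; EF_D = 6+4 = 10
ES_E = 6; EF_E = 6+12 = 18
ES_F = max(EF_B=2, EF_D=10) = 10; EF_F = 10+2 = 12
ES_G = max(EF_B=2, EF_C=9, EF_E=18, EF_F=12) = 18; EF_G = 18+7 = 25
Expected project duration μ = 25 days. Critical path: A → E → G.

Variances on critical path: σ²_A=5.444, σ²_E=1.000, σ²_G=4.000.
Largest is σ²_A = 5.444.

A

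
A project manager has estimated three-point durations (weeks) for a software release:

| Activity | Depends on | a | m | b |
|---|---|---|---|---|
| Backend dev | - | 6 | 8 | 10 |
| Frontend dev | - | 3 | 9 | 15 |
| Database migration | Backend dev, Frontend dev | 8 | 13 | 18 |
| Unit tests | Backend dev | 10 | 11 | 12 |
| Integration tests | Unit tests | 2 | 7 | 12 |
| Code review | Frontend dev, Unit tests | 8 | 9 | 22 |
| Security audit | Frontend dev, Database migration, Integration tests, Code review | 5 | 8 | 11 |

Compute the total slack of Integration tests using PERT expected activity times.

4 weeks

te_Backend dev = (6 + 4·8 + 10)/6 = 48/6 = 8
te_Frontend dev = (3 + 4·9 + 15)/6 = 54/6 = 9
te_Database migration = (8 + 4·13 + 18)/6 = 78/6 = 13
te_Unit tests = (10 + 4·11 + 12)/6 = 66/6 = 11
te_Integration tests = (2 + 4·7 + 12)/6 = 42/6 = 7
te_Code review = (8 + 4·9 + 22)/6 = 66/6 = 11
te_Security audit = (5 + 4·8 + 11)/6 = 48/6 = 8

Forward pass:
ES_Backend dev = 0; EF_Backend dev = 8
ES_Frontend dev = 0; EF_Frontend dev = 9
ES_Database migration = max(EF_Backend dev=8, EF_Frontend dev=9) = 9; EF_Database migration = 9+13 = 22
ES_Unit tests = 8; EF_Unit tests = 8+11 = 19
ES_Integration tests = 19; EF_Integration tests = 19+7 = 26
ES_Code review = max(EF_Frontend dev=9, EF_Unit tests=19) = 19; EF_Code review = 19+11 = 30
ES_Security audit = max(EF_Frontend dev=9, EF_Database migration=22, EF_Integration tests=26, EF_Code review=30) = 30; EF_Security audit = 30+8 = 38
Expected project duration μ = 38 weeks. Critical path: Backend dev → Unit tests → Code review → Security audit.

Backward pass:
LF_Security audit = 38; LS_Security audit = 38−8 = 30
LF_Code review = LS_Security audit = 30; LS_Code review = 30−11 = 19
LF_Integration tests = LS_Security audit = 30; LS_Integration tests = 30−7 = 23
LF_Unit tests = min(LS_Integration tests=23, LS_Code review=19) = 19; LS_Unit tests = 19−11 = 8
LF_Database migration = LS_Security audit = 30; LS_Database migration = 30−13 = 17
LF_Frontend dev = min(LS_Database migration=17, LS_Code review=19, LS_Security audit=30) = 17; LS_Frontend dev = 17−9 = 8
LF_Backend dev = min(LS_Database migration=17, LS_Unit tests=8) = 8; LS_Backend dev = 8−8 = 0
Slack_Integration tests = LS_Integration tests − ES_Integration tests = 23 − 19 = 4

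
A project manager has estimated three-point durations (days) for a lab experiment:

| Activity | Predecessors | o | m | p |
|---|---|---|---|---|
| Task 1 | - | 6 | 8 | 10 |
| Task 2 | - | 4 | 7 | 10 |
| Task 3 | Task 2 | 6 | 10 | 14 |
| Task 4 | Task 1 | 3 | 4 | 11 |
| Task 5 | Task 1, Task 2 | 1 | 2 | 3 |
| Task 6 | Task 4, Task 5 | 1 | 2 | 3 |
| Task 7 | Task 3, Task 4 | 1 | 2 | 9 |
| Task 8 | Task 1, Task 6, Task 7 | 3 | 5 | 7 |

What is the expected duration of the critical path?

te_Task 1 = (6 + 4·8 + 10)/6 = 48/6 = 8
te_Task 2 = (4 + 4·7 + 10)/6 = 42/6 = 7
te_Task 3 = (6 + 4·10 + 14)/6 = 60/6 = 10
te_Task 4 = (3 + 4·4 + 11)/6 = 30/6 = 5
te_Task 5 = (1 + 4·2 + 3)/6 = 12/6 = 2
te_Task 6 = (1 + 4·2 + 3)/6 = 12/6 = 2
te_Task 7 = (1 + 4·2 + 9)/6 = 18/6 = 3
te_Task 8 = (3 + 4·5 + 7)/6 = 30/6 = 5

Forward pass:
ES_Task 1 = 0; EF_Task 1 = 8
ES_Task 2 = 0; EF_Task 2 = 7
ES_Task 3 = 7; EF_Task 3 = 7+10 = 17
ES_Task 4 = 8; EF_Task 4 = 8+5 = 13
ES_Task 5 = max(EF_Task 1=8, EF_Task 2=7) = 8; EF_Task 5 = 8+2 = 10
ES_Task 6 = max(EF_Task 4=13, EF_Task 5=10) = 13; EF_Task 6 = 13+2 = 15
ES_Task 7 = max(EF_Task 3=17, EF_Task 4=13) = 17; EF_Task 7 = 17+3 = 20
ES_Task 8 = max(EF_Task 1=8, EF_Task 6=15, EF_Task 7=20) = 20; EF_Task 8 = 20+5 = 25
Expected project duration μ = 25 days. Critical path: Task 2 → Task 3 → Task 7 → Task 8.

25 days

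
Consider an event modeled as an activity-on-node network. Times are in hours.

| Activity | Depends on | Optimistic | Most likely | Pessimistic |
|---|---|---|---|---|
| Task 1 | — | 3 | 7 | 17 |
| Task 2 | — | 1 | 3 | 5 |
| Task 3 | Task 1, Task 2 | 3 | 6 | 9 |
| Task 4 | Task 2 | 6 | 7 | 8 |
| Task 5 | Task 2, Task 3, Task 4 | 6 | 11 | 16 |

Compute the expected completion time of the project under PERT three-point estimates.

te_Task 1 = (3 + 4·7 + 17)/6 = 48/6 = 8
te_Task 2 = (1 + 4·3 + 5)/6 = 18/6 = 3
te_Task 3 = (3 + 4·6 + 9)/6 = 36/6 = 6
te_Task 4 = (6 + 4·7 + 8)/6 = 42/6 = 7
te_Task 5 = (6 + 4·11 + 16)/6 = 66/6 = 11

Forward pass:
ES_Task 1 = 0; EF_Task 1 = 8
ES_Task 2 = 0; EF_Task 2 = 3
ES_Task 3 = max(EF_Task 1=8, EF_Task 2=3) = 8; EF_Task 3 = 8+6 = 14
ES_Task 4 = 3; EF_Task 4 = 3+7 = 10
ES_Task 5 = max(EF_Task 2=3, EF_Task 3=14, EF_Task 4=10) = 14; EF_Task 5 = 14+11 = 25
Expected project duration μ = 25 hours. Critical path: Task 1 → Task 3 → Task 5.

25 hours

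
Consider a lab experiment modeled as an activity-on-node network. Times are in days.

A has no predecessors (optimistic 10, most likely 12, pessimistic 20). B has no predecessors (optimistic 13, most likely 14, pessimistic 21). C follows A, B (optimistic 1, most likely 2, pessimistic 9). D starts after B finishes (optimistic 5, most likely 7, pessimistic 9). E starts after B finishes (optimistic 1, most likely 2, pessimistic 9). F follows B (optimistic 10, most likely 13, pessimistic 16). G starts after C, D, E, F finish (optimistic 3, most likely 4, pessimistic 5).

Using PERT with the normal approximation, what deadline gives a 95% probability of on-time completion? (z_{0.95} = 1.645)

te_A = (10 + 4·12 + 20)/6 = 78/6 = 13; σ²_A = ((20−10)/6)² = 2.778
te_B = (13 + 4·14 + 21)/6 = 90/6 = 15; σ²_B = ((21−13)/6)² = 1.778
te_C = (1 + 4·2 + 9)/6 = 18/6 = 3; σ²_C = ((9−1)/6)² = 1.778
te_D = (5 + 4·7 + 9)/6 = 42/6 = 7; σ²_D = ((9−5)/6)² = 0.444
te_E = (1 + 4·2 + 9)/6 = 18/6 = 3; σ²_E = ((9−1)/6)² = 1.778
te_F = (10 + 4·13 + 16)/6 = 78/6 = 13; σ²_F = ((16−10)/6)² = 1.000
te_G = (3 + 4·4 + 5)/6 = 24/6 = 4; σ²_G = ((5−3)/6)² = 0.111

Forward pass:
ES_A = 0; EF_A = 13
ES_B = 0; EF_B = 15
ES_C = max(EF_A=13, EF_B=15) = 15; EF_C = 15+3 = 18
ES_D = 15; EF_D = 15+7 = 22
ES_E = 15; EF_E = 15+3 = 18
ES_F = 15; EF_F = 15+13 = 28
ES_G = max(EF_C=18, EF_D=22, EF_E=18, EF_F=28) = 28; EF_G = 28+4 = 32
Expected project duration μ = 32 days. Critical path: B → F → G.

Variance along critical path = 1.778 + 1.000 + 0.111 = 2.889; σ = 1.700 days.
D = μ + z·σ = 32 + 1.645·1.700 = 34.8 days

34.8 days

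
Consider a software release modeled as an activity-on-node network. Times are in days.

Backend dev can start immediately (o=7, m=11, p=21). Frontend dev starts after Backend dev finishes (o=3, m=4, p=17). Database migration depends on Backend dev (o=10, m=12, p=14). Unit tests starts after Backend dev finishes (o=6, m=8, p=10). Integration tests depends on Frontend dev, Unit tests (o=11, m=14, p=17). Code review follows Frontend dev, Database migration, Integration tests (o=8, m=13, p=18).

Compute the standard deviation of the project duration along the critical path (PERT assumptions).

3.11 days

te_Backend dev = (7 + 4·11 + 21)/6 = 72/6 = 12; σ²_Backend dev = ((21−7)/6)² = 5.444
te_Frontend dev = (3 + 4·4 + 17)/6 = 36/6 = 6; σ²_Frontend dev = ((17−3)/6)² = 5.444
te_Database migration = (10 + 4·12 + 14)/6 = 72/6 = 12; σ²_Database migration = ((14−10)/6)² = 0.444
te_Unit tests = (6 + 4·8 + 10)/6 = 48/6 = 8; σ²_Unit tests = ((10−6)/6)² = 0.444
te_Integration tests = (11 + 4·14 + 17)/6 = 84/6 = 14; σ²_Integration tests = ((17−11)/6)² = 1.000
te_Code review = (8 + 4·13 + 18)/6 = 78/6 = 13; σ²_Code review = ((18−8)/6)² = 2.778

Forward pass:
ES_Backend dev = 0; EF_Backend dev = 12
ES_Frontend dev = 12; EF_Frontend dev = 12+6 = 18
ES_Database migration = 12; EF_Database migration = 12+12 = 24
ES_Unit tests = 12; EF_Unit tests = 12+8 = 20
ES_Integration tests = max(EF_Frontend dev=18, EF_Unit tests=20) = 20; EF_Integration tests = 20+14 = 34
ES_Code review = max(EF_Frontend dev=18, EF_Database migration=24, EF_Integration tests=34) = 34; EF_Code review = 34+13 = 47
Expected project duration μ = 47 days. Critical path: Backend dev → Unit tests → Integration tests → Code review.

Variance along critical path = 5.444 + 0.444 + 1.000 + 2.778 = 9.667
σ = √9.667 = 3.109 days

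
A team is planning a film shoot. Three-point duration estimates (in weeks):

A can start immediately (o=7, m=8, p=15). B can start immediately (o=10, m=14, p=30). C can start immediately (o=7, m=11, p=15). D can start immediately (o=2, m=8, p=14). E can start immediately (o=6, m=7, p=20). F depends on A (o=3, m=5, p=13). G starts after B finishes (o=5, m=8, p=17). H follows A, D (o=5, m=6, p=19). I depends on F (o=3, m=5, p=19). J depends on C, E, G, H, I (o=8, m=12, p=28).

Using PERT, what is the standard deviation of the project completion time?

5.12 weeks

te_A = (7 + 4·8 + 15)/6 = 54/6 = 9; σ²_A = ((15−7)/6)² = 1.778
te_B = (10 + 4·14 + 30)/6 = 96/6 = 16; σ²_B = ((30−10)/6)² = 11.111
te_C = (7 + 4·11 + 15)/6 = 66/6 = 11; σ²_C = ((15−7)/6)² = 1.778
te_D = (2 + 4·8 + 14)/6 = 48/6 = 8; σ²_D = ((14−2)/6)² = 4.000
te_E = (6 + 4·7 + 20)/6 = 54/6 = 9; σ²_E = ((20−6)/6)² = 5.444
te_F = (3 + 4·5 + 13)/6 = 36/6 = 6; σ²_F = ((13−3)/6)² = 2.778
te_G = (5 + 4·8 + 17)/6 = 54/6 = 9; σ²_G = ((17−5)/6)² = 4.000
te_H = (5 + 4·6 + 19)/6 = 48/6 = 8; σ²_H = ((19−5)/6)² = 5.444
te_I = (3 + 4·5 + 19)/6 = 42/6 = 7; σ²_I = ((19−3)/6)² = 7.111
te_J = (8 + 4·12 + 28)/6 = 84/6 = 14; σ²_J = ((28−8)/6)² = 11.111

Forward pass:
ES_A = 0; EF_A = 9
ES_B = 0; EF_B = 16
ES_C = 0; EF_C = 11
ES_D = 0; EF_D = 8
ES_E = 0; EF_E = 9
ES_F = 9; EF_F = 9+6 = 15
ES_G = 16; EF_G = 16+9 = 25
ES_H = max(EF_A=9, EF_D=8) = 9; EF_H = 9+8 = 17
ES_I = 15; EF_I = 15+7 = 22
ES_J = max(EF_C=11, EF_E=9, EF_G=25, EF_H=17, EF_I=22) = 25; EF_J = 25+14 = 39
Expected project duration μ = 39 weeks. Critical path: B → G → J.

Variance along critical path = 11.111 + 4.000 + 11.111 = 26.222
σ = √26.222 = 5.121 weeks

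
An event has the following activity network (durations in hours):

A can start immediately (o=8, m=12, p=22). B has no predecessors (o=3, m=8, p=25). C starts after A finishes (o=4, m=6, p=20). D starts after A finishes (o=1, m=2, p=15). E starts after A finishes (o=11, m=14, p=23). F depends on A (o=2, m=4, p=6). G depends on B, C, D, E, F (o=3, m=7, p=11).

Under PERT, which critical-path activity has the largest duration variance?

A

te_A = (8 + 4·12 + 22)/6 = 78/6 = 13; σ²_A = ((22−8)/6)² = 5.444
te_B = (3 + 4·8 + 25)/6 = 60/6 = 10; σ²_B = ((25−3)/6)² = 13.444
te_C = (4 + 4·6 + 20)/6 = 48/6 = 8; σ²_C = ((20−4)/6)² = 7.111
te_D = (1 + 4·2 + 15)/6 = 24/6 = 4; σ²_D = ((15−1)/6)² = 5.444
te_E = (11 + 4·14 + 23)/6 = 90/6 = 15; σ²_E = ((23−11)/6)² = 4.000
te_F = (2 + 4·4 + 6)/6 = 24/6 = 4; σ²_F = ((6−2)/6)² = 0.444
te_G = (3 + 4·7 + 11)/6 = 42/6 = 7; σ²_G = ((11−3)/6)² = 1.778

Forward pass:
ES_A = 0; EF_A = 13
ES_B = 0; EF_B = 10
ES_C = 13; EF_C = 13+8 = 21
ES_D = 13; EF_D = 13+4 = 17
ES_E = 13; EF_E = 13+15 = 28
ES_F = 13; EF_F = 13+4 = 17
ES_G = max(EF_B=10, EF_C=21, EF_D=17, EF_E=28, EF_F=17) = 28; EF_G = 28+7 = 35
Expected project duration μ = 35 hours. Critical path: A → E → G.

Variances on critical path: σ²_A=5.444, σ²_E=4.000, σ²_G=1.778.
Largest is σ²_A = 5.444.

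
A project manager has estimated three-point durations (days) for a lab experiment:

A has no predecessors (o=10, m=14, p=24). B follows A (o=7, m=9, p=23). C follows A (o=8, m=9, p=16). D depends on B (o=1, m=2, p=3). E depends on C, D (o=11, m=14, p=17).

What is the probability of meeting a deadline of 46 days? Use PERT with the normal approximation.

0.860

te_A = (10 + 4·14 + 24)/6 = 90/6 = 15; σ²_A = ((24−10)/6)² = 5.444
te_B = (7 + 4·9 + 23)/6 = 66/6 = 11; σ²_B = ((23−7)/6)² = 7.111
te_C = (8 + 4·9 + 16)/6 = 60/6 = 10; σ²_C = ((16−8)/6)² = 1.778
te_D = (1 + 4·2 + 3)/6 = 12/6 = 2; σ²_D = ((3−1)/6)² = 0.111
te_E = (11 + 4·14 + 17)/6 = 84/6 = 14; σ²_E = ((17−11)/6)² = 1.000

Forward pass:
ES_A = 0; EF_A = 15
ES_B = 15; EF_B = 15+11 = 26
ES_C = 15; EF_C = 15+10 = 25
ES_D = 26; EF_D = 26+2 = 28
ES_E = max(EF_C=25, EF_D=28) = 28; EF_E = 28+14 = 42
Expected project duration μ = 42 days. Critical path: A → B → D → E.

Variance along critical path = 5.444 + 7.111 + 0.111 + 1.000 = 13.667; σ = √13.667 = 3.697 days.
Z = (46 − 42) / 3.697 = 1.082
P(T ≤ 46) = Φ(1.082) ≈ 0.860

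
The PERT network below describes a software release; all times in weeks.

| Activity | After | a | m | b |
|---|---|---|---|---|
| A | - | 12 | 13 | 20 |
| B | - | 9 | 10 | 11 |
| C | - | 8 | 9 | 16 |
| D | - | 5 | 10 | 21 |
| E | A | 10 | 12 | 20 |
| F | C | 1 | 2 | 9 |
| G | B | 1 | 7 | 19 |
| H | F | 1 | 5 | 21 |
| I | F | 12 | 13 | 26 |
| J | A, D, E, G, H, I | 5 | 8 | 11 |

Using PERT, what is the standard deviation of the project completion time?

te_A = (12 + 4·13 + 20)/6 = 84/6 = 14; σ²_A = ((20−12)/6)² = 1.778
te_B = (9 + 4·10 + 11)/6 = 60/6 = 10; σ²_B = ((11−9)/6)² = 0.111
te_C = (8 + 4·9 + 16)/6 = 60/6 = 10; σ²_C = ((16−8)/6)² = 1.778
te_D = (5 + 4·10 + 21)/6 = 66/6 = 11; σ²_D = ((21−5)/6)² = 7.111
te_E = (10 + 4·12 + 20)/6 = 78/6 = 13; σ²_E = ((20−10)/6)² = 2.778
te_F = (1 + 4·2 + 9)/6 = 18/6 = 3; σ²_F = ((9−1)/6)² = 1.778
te_G = (1 + 4·7 + 19)/6 = 48/6 = 8; σ²_G = ((19−1)/6)² = 9.000
te_H = (1 + 4·5 + 21)/6 = 42/6 = 7; σ²_H = ((21−1)/6)² = 11.111
te_I = (12 + 4·13 + 26)/6 = 90/6 = 15; σ²_I = ((26−12)/6)² = 5.444
te_J = (5 + 4·8 + 11)/6 = 48/6 = 8; σ²_J = ((11−5)/6)² = 1.000

Forward pass:
ES_A = 0; EF_A = 14
ES_B = 0; EF_B = 10
ES_C = 0; EF_C = 10
ES_D = 0; EF_D = 11
ES_E = 14; EF_E = 14+13 = 27
ES_F = 10; EF_F = 10+3 = 13
ES_G = 10; EF_G = 10+8 = 18
ES_H = 13; EF_H = 13+7 = 20
ES_I = 13; EF_I = 13+15 = 28
ES_J = max(EF_A=14, EF_D=11, EF_E=27, EF_G=18, EF_H=20, EF_I=28) = 28; EF_J = 28+8 = 36
Expected project duration μ = 36 weeks. Critical path: C → F → I → J.

Variance along critical path = 1.778 + 1.778 + 5.444 + 1.000 = 10.000
σ = √10.000 = 3.162 weeks

3.16 weeks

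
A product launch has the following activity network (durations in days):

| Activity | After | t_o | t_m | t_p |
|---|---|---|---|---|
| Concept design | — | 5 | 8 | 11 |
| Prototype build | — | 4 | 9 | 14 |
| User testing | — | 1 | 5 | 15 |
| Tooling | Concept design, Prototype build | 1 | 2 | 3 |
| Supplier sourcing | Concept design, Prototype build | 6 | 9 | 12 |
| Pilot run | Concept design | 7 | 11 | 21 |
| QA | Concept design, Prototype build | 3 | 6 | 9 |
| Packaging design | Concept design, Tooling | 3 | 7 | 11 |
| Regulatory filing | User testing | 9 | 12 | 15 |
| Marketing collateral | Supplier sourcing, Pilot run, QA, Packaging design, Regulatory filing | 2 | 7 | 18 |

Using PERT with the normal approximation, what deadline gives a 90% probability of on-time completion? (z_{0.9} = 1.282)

te_Concept design = (5 + 4·8 + 11)/6 = 48/6 = 8; σ²_Concept design = ((11−5)/6)² = 1.000
te_Prototype build = (4 + 4·9 + 14)/6 = 54/6 = 9; σ²_Prototype build = ((14−4)/6)² = 2.778
te_User testing = (1 + 4·5 + 15)/6 = 36/6 = 6; σ²_User testing = ((15−1)/6)² = 5.444
te_Tooling = (1 + 4·2 + 3)/6 = 12/6 = 2; σ²_Tooling = ((3−1)/6)² = 0.111
te_Supplier sourcing = (6 + 4·9 + 12)/6 = 54/6 = 9; σ²_Supplier sourcing = ((12−6)/6)² = 1.000
te_Pilot run = (7 + 4·11 + 21)/6 = 72/6 = 12; σ²_Pilot run = ((21−7)/6)² = 5.444
te_QA = (3 + 4·6 + 9)/6 = 36/6 = 6; σ²_QA = ((9−3)/6)² = 1.000
te_Packaging design = (3 + 4·7 + 11)/6 = 42/6 = 7; σ²_Packaging design = ((11−3)/6)² = 1.778
te_Regulatory filing = (9 + 4·12 + 15)/6 = 72/6 = 12; σ²_Regulatory filing = ((15−9)/6)² = 1.000
te_Marketing collateral = (2 + 4·7 + 18)/6 = 48/6 = 8; σ²_Marketing collateral = ((18−2)/6)² = 7.111

Forward pass:
ES_Concept design = 0; EF_Concept design = 8
ES_Prototype build = 0; EF_Prototype build = 9
ES_User testing = 0; EF_User testing = 6
ES_Tooling = max(EF_Concept design=8, EF_Prototype build=9) = 9; EF_Tooling = 9+2 = 11
ES_Supplier sourcing = max(EF_Concept design=8, EF_Prototype build=9) = 9; EF_Supplier sourcing = 9+9 = 18
ES_Pilot run = 8; EF_Pilot run = 8+12 = 20
ES_QA = max(EF_Concept design=8, EF_Prototype build=9) = 9; EF_QA = 9+6 = 15
ES_Packaging design = max(EF_Concept design=8, EF_Tooling=11) = 11; EF_Packaging design = 11+7 = 18
ES_Regulatory filing = 6; EF_Regulatory filing = 6+12 = 18
ES_Marketing collateral = max(EF_Supplier sourcing=18, EF_Pilot run=20, EF_QA=15, EF_Packaging design=18, EF_Regulatory filing=18) = 20; EF_Marketing collateral = 20+8 = 28
Expected project duration μ = 28 days. Critical path: Concept design → Pilot run → Marketing collateral.

Variance along critical path = 1.000 + 5.444 + 7.111 = 13.556; σ = 3.682 days.
D = μ + z·σ = 28 + 1.282·3.682 = 32.7 days

32.7 days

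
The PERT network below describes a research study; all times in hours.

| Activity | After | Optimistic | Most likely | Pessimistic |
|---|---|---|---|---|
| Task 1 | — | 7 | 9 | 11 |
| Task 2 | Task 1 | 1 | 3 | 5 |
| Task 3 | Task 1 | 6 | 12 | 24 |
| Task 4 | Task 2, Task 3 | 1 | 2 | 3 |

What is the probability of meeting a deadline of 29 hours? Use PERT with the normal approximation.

te_Task 1 = (7 + 4·9 + 11)/6 = 54/6 = 9; σ²_Task 1 = ((11−7)/6)² = 0.444
te_Task 2 = (1 + 4·3 + 5)/6 = 18/6 = 3; σ²_Task 2 = ((5−1)/6)² = 0.444
te_Task 3 = (6 + 4·12 + 24)/6 = 78/6 = 13; σ²_Task 3 = ((24−6)/6)² = 9.000
te_Task 4 = (1 + 4·2 + 3)/6 = 12/6 = 2; σ²_Task 4 = ((3−1)/6)² = 0.111

Forward pass:
ES_Task 1 = 0; EF_Task 1 = 9
ES_Task 2 = 9; EF_Task 2 = 9+3 = 12
ES_Task 3 = 9; EF_Task 3 = 9+13 = 22
ES_Task 4 = max(EF_Task 2=12, EF_Task 3=22) = 22; EF_Task 4 = 22+2 = 24
Expected project duration μ = 24 hours. Critical path: Task 1 → Task 3 → Task 4.

Variance along critical path = 0.444 + 9.000 + 0.111 = 9.556; σ = √9.556 = 3.091 hours.
Z = (29 − 24) / 3.091 = 1.617
P(T ≤ 29) = Φ(1.617) ≈ 0.947

0.947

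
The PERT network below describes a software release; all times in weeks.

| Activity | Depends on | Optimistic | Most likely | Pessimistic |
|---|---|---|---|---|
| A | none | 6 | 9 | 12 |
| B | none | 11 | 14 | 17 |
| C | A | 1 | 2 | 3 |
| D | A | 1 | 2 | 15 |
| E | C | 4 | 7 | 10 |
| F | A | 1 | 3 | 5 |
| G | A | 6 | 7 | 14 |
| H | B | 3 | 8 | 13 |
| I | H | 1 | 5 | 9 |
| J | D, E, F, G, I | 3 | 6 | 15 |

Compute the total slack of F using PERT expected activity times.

15 weeks

te_A = (6 + 4·9 + 12)/6 = 54/6 = 9
te_B = (11 + 4·14 + 17)/6 = 84/6 = 14
te_C = (1 + 4·2 + 3)/6 = 12/6 = 2
te_D = (1 + 4·2 + 15)/6 = 24/6 = 4
te_E = (4 + 4·7 + 10)/6 = 42/6 = 7
te_F = (1 + 4·3 + 5)/6 = 18/6 = 3
te_G = (6 + 4·7 + 14)/6 = 48/6 = 8
te_H = (3 + 4·8 + 13)/6 = 48/6 = 8
te_I = (1 + 4·5 + 9)/6 = 30/6 = 5
te_J = (3 + 4·6 + 15)/6 = 42/6 = 7

Forward pass:
ES_A = 0; EF_A = 9
ES_B = 0; EF_B = 14
ES_C = 9; EF_C = 9+2 = 11
ES_D = 9; EF_D = 9+4 = 13
ES_E = 11; EF_E = 11+7 = 18
ES_F = 9; EF_F = 9+3 = 12
ES_G = 9; EF_G = 9+8 = 17
ES_H = 14; EF_H = 14+8 = 22
ES_I = 22; EF_I = 22+5 = 27
ES_J = max(EF_D=13, EF_E=18, EF_F=12, EF_G=17, EF_I=27) = 27; EF_J = 27+7 = 34
Expected project duration μ = 34 weeks. Critical path: B → H → I → J.

Backward pass:
LF_J = 34; LS_J = 34−7 = 27
LF_I = LS_J = 27; LS_I = 27−5 = 22
LF_H = LS_I = 22; LS_H = 22−8 = 14
LF_G = LS_J = 27; LS_G = 27−8 = 19
LF_F = LS_J = 27; LS_F = 27−3 = 24
LF_E = LS_J = 27; LS_E = 27−7 = 20
LF_D = LS_J = 27; LS_D = 27−4 = 23
LF_C = LS_E = 20; LS_C = 20−2 = 18
LF_B = LS_H = 14; LS_B = 14−14 = 0
LF_A = min(LS_C=18, LS_D=23, LS_F=24, LS_G=19) = 18; LS_A = 18−9 = 9
Slack_F = LS_F − ES_F = 24 − 9 = 15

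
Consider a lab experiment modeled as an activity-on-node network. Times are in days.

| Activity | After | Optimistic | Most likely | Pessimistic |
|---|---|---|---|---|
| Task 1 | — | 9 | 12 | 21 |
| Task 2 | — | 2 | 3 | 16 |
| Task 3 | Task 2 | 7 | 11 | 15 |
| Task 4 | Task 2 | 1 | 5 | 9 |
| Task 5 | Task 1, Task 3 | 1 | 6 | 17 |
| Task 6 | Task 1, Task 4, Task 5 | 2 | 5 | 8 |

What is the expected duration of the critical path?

te_Task 1 = (9 + 4·12 + 21)/6 = 78/6 = 13
te_Task 2 = (2 + 4·3 + 16)/6 = 30/6 = 5
te_Task 3 = (7 + 4·11 + 15)/6 = 66/6 = 11
te_Task 4 = (1 + 4·5 + 9)/6 = 30/6 = 5
te_Task 5 = (1 + 4·6 + 17)/6 = 42/6 = 7
te_Task 6 = (2 + 4·5 + 8)/6 = 30/6 = 5

Forward pass:
ES_Task 1 = 0; EF_Task 1 = 13
ES_Task 2 = 0; EF_Task 2 = 5
ES_Task 3 = 5; EF_Task 3 = 5+11 = 16
ES_Task 4 = 5; EF_Task 4 = 5+5 = 10
ES_Task 5 = max(EF_Task 1=13, EF_Task 3=16) = 16; EF_Task 5 = 16+7 = 23
ES_Task 6 = max(EF_Task 1=13, EF_Task 4=10, EF_Task 5=23) = 23; EF_Task 6 = 23+5 = 28
Expected project duration μ = 28 days. Critical path: Task 2 → Task 3 → Task 5 → Task 6.

28 days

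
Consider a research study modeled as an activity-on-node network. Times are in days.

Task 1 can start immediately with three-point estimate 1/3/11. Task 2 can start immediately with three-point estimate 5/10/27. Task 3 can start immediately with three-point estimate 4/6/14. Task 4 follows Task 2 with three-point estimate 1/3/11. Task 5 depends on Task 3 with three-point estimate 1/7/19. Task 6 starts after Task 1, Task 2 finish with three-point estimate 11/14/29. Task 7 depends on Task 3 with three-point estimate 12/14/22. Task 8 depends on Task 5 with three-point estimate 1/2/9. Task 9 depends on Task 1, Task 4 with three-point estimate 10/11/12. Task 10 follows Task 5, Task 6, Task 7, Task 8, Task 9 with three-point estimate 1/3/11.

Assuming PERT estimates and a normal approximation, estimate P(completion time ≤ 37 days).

te_Task 1 = (1 + 4·3 + 11)/6 = 24/6 = 4; σ²_Task 1 = ((11−1)/6)² = 2.778
te_Task 2 = (5 + 4·10 + 27)/6 = 72/6 = 12; σ²_Task 2 = ((27−5)/6)² = 13.444
te_Task 3 = (4 + 4·6 + 14)/6 = 42/6 = 7; σ²_Task 3 = ((14−4)/6)² = 2.778
te_Task 4 = (1 + 4·3 + 11)/6 = 24/6 = 4; σ²_Task 4 = ((11−1)/6)² = 2.778
te_Task 5 = (1 + 4·7 + 19)/6 = 48/6 = 8; σ²_Task 5 = ((19−1)/6)² = 9.000
te_Task 6 = (11 + 4·14 + 29)/6 = 96/6 = 16; σ²_Task 6 = ((29−11)/6)² = 9.000
te_Task 7 = (12 + 4·14 + 22)/6 = 90/6 = 15; σ²_Task 7 = ((22−12)/6)² = 2.778
te_Task 8 = (1 + 4·2 + 9)/6 = 18/6 = 3; σ²_Task 8 = ((9−1)/6)² = 1.778
te_Task 9 = (10 + 4·11 + 12)/6 = 66/6 = 11; σ²_Task 9 = ((12−10)/6)² = 0.111
te_Task 10 = (1 + 4·3 + 11)/6 = 24/6 = 4; σ²_Task 10 = ((11−1)/6)² = 2.778

Forward pass:
ES_Task 1 = 0; EF_Task 1 = 4
ES_Task 2 = 0; EF_Task 2 = 12
ES_Task 3 = 0; EF_Task 3 = 7
ES_Task 4 = 12; EF_Task 4 = 12+4 = 16
ES_Task 5 = 7; EF_Task 5 = 7+8 = 15
ES_Task 6 = max(EF_Task 1=4, EF_Task 2=12) = 12; EF_Task 6 = 12+16 = 28
ES_Task 7 = 7; EF_Task 7 = 7+15 = 22
ES_Task 8 = 15; EF_Task 8 = 15+3 = 18
ES_Task 9 = max(EF_Task 1=4, EF_Task 4=16) = 16; EF_Task 9 = 16+11 = 27
ES_Task 10 = max(EF_Task 5=15, EF_Task 6=28, EF_Task 7=22, EF_Task 8=18, EF_Task 9=27) = 28; EF_Task 10 = 28+4 = 32
Expected project duration μ = 32 days. Critical path: Task 2 → Task 6 → Task 10.

Variance along critical path = 13.444 + 9.000 + 2.778 = 25.222; σ = √25.222 = 5.022 days.
Z = (37 − 32) / 5.022 = 0.996
P(T ≤ 37) = Φ(0.996) ≈ 0.840

0.840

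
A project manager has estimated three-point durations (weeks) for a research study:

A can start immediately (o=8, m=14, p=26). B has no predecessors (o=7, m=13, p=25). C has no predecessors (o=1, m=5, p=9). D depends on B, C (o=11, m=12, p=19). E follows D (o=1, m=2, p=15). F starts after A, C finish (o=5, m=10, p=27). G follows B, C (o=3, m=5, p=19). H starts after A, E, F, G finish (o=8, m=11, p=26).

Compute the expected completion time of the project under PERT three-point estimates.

te_A = (8 + 4·14 + 26)/6 = 90/6 = 15
te_B = (7 + 4·13 + 25)/6 = 84/6 = 14
te_C = (1 + 4·5 + 9)/6 = 30/6 = 5
te_D = (11 + 4·12 + 19)/6 = 78/6 = 13
te_E = (1 + 4·2 + 15)/6 = 24/6 = 4
te_F = (5 + 4·10 + 27)/6 = 72/6 = 12
te_G = (3 + 4·5 + 19)/6 = 42/6 = 7
te_H = (8 + 4·11 + 26)/6 = 78/6 = 13

Forward pass:
ES_A = 0; EF_A = 15
ES_B = 0; EF_B = 14
ES_C = 0; EF_C = 5
ES_D = max(EF_B=14, EF_C=5) = 14; EF_D = 14+13 = 27
ES_E = 27; EF_E = 27+4 = 31
ES_F = max(EF_A=15, EF_C=5) = 15; EF_F = 15+12 = 27
ES_G = max(EF_B=14, EF_C=5) = 14; EF_G = 14+7 = 21
ES_H = max(EF_A=15, EF_E=31, EF_F=27, EF_G=21) = 31; EF_H = 31+13 = 44
Expected project duration μ = 44 weeks. Critical path: B → D → E → H.

44 weeks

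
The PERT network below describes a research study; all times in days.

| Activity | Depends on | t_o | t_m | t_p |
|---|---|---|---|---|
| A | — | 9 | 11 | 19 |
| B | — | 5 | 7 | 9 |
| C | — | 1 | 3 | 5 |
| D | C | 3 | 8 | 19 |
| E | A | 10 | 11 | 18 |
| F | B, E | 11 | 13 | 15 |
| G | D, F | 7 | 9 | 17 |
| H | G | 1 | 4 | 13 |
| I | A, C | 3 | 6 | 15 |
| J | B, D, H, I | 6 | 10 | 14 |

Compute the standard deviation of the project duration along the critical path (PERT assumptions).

3.68 days

te_A = (9 + 4·11 + 19)/6 = 72/6 = 12; σ²_A = ((19−9)/6)² = 2.778
te_B = (5 + 4·7 + 9)/6 = 42/6 = 7; σ²_B = ((9−5)/6)² = 0.444
te_C = (1 + 4·3 + 5)/6 = 18/6 = 3; σ²_C = ((5−1)/6)² = 0.444
te_D = (3 + 4·8 + 19)/6 = 54/6 = 9; σ²_D = ((19−3)/6)² = 7.111
te_E = (10 + 4·11 + 18)/6 = 72/6 = 12; σ²_E = ((18−10)/6)² = 1.778
te_F = (11 + 4·13 + 15)/6 = 78/6 = 13; σ²_F = ((15−11)/6)² = 0.444
te_G = (7 + 4·9 + 17)/6 = 60/6 = 10; σ²_G = ((17−7)/6)² = 2.778
te_H = (1 + 4·4 + 13)/6 = 30/6 = 5; σ²_H = ((13−1)/6)² = 4.000
te_I = (3 + 4·6 + 15)/6 = 42/6 = 7; σ²_I = ((15−3)/6)² = 4.000
te_J = (6 + 4·10 + 14)/6 = 60/6 = 10; σ²_J = ((14−6)/6)² = 1.778

Forward pass:
ES_A = 0; EF_A = 12
ES_B = 0; EF_B = 7
ES_C = 0; EF_C = 3
ES_D = 3; EF_D = 3+9 = 12
ES_E = 12; EF_E = 12+12 = 24
ES_F = max(EF_B=7, EF_E=24) = 24; EF_F = 24+13 = 37
ES_G = max(EF_D=12, EF_F=37) = 37; EF_G = 37+10 = 47
ES_H = 47; EF_H = 47+5 = 52
ES_I = max(EF_A=12, EF_C=3) = 12; EF_I = 12+7 = 19
ES_J = max(EF_B=7, EF_D=12, EF_H=52, EF_I=19) = 52; EF_J = 52+10 = 62
Expected project duration μ = 62 days. Critical path: A → E → F → G → H → J.

Variance along critical path = 2.778 + 1.778 + 0.444 + 2.778 + 4.000 + 1.778 = 13.556
σ = √13.556 = 3.682 days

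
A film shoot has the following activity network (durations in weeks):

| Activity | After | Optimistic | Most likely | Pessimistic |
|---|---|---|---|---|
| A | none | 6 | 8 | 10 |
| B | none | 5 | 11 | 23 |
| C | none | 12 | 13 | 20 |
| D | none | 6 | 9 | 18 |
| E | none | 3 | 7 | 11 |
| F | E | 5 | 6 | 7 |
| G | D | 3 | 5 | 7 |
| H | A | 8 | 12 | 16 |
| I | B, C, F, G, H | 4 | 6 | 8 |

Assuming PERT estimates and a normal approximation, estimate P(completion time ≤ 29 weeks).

0.967

te_A = (6 + 4·8 + 10)/6 = 48/6 = 8; σ²_A = ((10−6)/6)² = 0.444
te_B = (5 + 4·11 + 23)/6 = 72/6 = 12; σ²_B = ((23−5)/6)² = 9.000
te_C = (12 + 4·13 + 20)/6 = 84/6 = 14; σ²_C = ((20−12)/6)² = 1.778
te_D = (6 + 4·9 + 18)/6 = 60/6 = 10; σ²_D = ((18−6)/6)² = 4.000
te_E = (3 + 4·7 + 11)/6 = 42/6 = 7; σ²_E = ((11−3)/6)² = 1.778
te_F = (5 + 4·6 + 7)/6 = 36/6 = 6; σ²_F = ((7−5)/6)² = 0.111
te_G = (3 + 4·5 + 7)/6 = 30/6 = 5; σ²_G = ((7−3)/6)² = 0.444
te_H = (8 + 4·12 + 16)/6 = 72/6 = 12; σ²_H = ((16−8)/6)² = 1.778
te_I = (4 + 4·6 + 8)/6 = 36/6 = 6; σ²_I = ((8−4)/6)² = 0.444

Forward pass:
ES_A = 0; EF_A = 8
ES_B = 0; EF_B = 12
ES_C = 0; EF_C = 14
ES_D = 0; EF_D = 10
ES_E = 0; EF_E = 7
ES_F = 7; EF_F = 7+6 = 13
ES_G = 10; EF_G = 10+5 = 15
ES_H = 8; EF_H = 8+12 = 20
ES_I = max(EF_B=12, EF_C=14, EF_F=13, EF_G=15, EF_H=20) = 20; EF_I = 20+6 = 26
Expected project duration μ = 26 weeks. Critical path: A → H → I.

Variance along critical path = 0.444 + 1.778 + 0.444 = 2.667; σ = √2.667 = 1.633 weeks.
Z = (29 − 26) / 1.633 = 1.837
P(T ≤ 29) = Φ(1.837) ≈ 0.967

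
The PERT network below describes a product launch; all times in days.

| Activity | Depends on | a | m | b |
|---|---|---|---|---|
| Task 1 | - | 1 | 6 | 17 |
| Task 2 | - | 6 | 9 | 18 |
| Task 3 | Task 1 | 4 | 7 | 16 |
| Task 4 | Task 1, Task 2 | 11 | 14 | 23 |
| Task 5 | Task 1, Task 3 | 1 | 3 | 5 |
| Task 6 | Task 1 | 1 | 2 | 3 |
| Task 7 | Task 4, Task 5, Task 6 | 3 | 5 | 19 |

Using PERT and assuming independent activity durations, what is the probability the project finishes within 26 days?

te_Task 1 = (1 + 4·6 + 17)/6 = 42/6 = 7; σ²_Task 1 = ((17−1)/6)² = 7.111
te_Task 2 = (6 + 4·9 + 18)/6 = 60/6 = 10; σ²_Task 2 = ((18−6)/6)² = 4.000
te_Task 3 = (4 + 4·7 + 16)/6 = 48/6 = 8; σ²_Task 3 = ((16−4)/6)² = 4.000
te_Task 4 = (11 + 4·14 + 23)/6 = 90/6 = 15; σ²_Task 4 = ((23−11)/6)² = 4.000
te_Task 5 = (1 + 4·3 + 5)/6 = 18/6 = 3; σ²_Task 5 = ((5−1)/6)² = 0.444
te_Task 6 = (1 + 4·2 + 3)/6 = 12/6 = 2; σ²_Task 6 = ((3−1)/6)² = 0.111
te_Task 7 = (3 + 4·5 + 19)/6 = 42/6 = 7; σ²_Task 7 = ((19−3)/6)² = 7.111

Forward pass:
ES_Task 1 = 0; EF_Task 1 = 7
ES_Task 2 = 0; EF_Task 2 = 10
ES_Task 3 = 7; EF_Task 3 = 7+8 = 15
ES_Task 4 = max(EF_Task 1=7, EF_Task 2=10) = 10; EF_Task 4 = 10+15 = 25
ES_Task 5 = max(EF_Task 1=7, EF_Task 3=15) = 15; EF_Task 5 = 15+3 = 18
ES_Task 6 = 7; EF_Task 6 = 7+2 = 9
ES_Task 7 = max(EF_Task 4=25, EF_Task 5=18, EF_Task 6=9) = 25; EF_Task 7 = 25+7 = 32
Expected project duration μ = 32 days. Critical path: Task 2 → Task 4 → Task 7.

Variance along critical path = 4.000 + 4.000 + 7.111 = 15.111; σ = √15.111 = 3.887 days.
Z = (26 − 32) / 3.887 = -1.543
P(T ≤ 26) = Φ(-1.543) ≈ 0.061

0.061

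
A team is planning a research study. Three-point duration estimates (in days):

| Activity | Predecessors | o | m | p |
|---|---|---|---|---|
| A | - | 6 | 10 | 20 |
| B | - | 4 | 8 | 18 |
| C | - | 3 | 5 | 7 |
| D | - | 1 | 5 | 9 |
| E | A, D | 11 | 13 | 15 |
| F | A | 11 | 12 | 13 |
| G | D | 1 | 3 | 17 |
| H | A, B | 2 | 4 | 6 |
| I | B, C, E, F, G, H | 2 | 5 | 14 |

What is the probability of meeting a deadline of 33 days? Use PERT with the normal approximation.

te_A = (6 + 4·10 + 20)/6 = 66/6 = 11; σ²_A = ((20−6)/6)² = 5.444
te_B = (4 + 4·8 + 18)/6 = 54/6 = 9; σ²_B = ((18−4)/6)² = 5.444
te_C = (3 + 4·5 + 7)/6 = 30/6 = 5; σ²_C = ((7−3)/6)² = 0.444
te_D = (1 + 4·5 + 9)/6 = 30/6 = 5; σ²_D = ((9−1)/6)² = 1.778
te_E = (11 + 4·13 + 15)/6 = 78/6 = 13; σ²_E = ((15−11)/6)² = 0.444
te_F = (11 + 4·12 + 13)/6 = 72/6 = 12; σ²_F = ((13−11)/6)² = 0.111
te_G = (1 + 4·3 + 17)/6 = 30/6 = 5; σ²_G = ((17−1)/6)² = 7.111
te_H = (2 + 4·4 + 6)/6 = 24/6 = 4; σ²_H = ((6−2)/6)² = 0.444
te_I = (2 + 4·5 + 14)/6 = 36/6 = 6; σ²_I = ((14−2)/6)² = 4.000

Forward pass:
ES_A = 0; EF_A = 11
ES_B = 0; EF_B = 9
ES_C = 0; EF_C = 5
ES_D = 0; EF_D = 5
ES_E = max(EF_A=11, EF_D=5) = 11; EF_E = 11+13 = 24
ES_F = 11; EF_F = 11+12 = 23
ES_G = 5; EF_G = 5+5 = 10
ES_H = max(EF_A=11, EF_B=9) = 11; EF_H = 11+4 = 15
ES_I = max(EF_B=9, EF_C=5, EF_E=24, EF_F=23, EF_G=10, EF_H=15) = 24; EF_I = 24+6 = 30
Expected project duration μ = 30 days. Critical path: A → E → I.

Variance along critical path = 5.444 + 0.444 + 4.000 = 9.889; σ = √9.889 = 3.145 days.
Z = (33 − 30) / 3.145 = 0.954
P(T ≤ 33) = Φ(0.954) ≈ 0.830

0.830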